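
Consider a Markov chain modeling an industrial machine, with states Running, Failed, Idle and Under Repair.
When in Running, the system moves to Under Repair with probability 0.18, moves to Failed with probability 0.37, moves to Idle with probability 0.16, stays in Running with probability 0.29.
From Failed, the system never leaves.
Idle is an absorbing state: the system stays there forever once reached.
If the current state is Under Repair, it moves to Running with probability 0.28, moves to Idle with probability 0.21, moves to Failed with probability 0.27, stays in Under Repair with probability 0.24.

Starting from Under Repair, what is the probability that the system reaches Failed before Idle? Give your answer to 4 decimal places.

Let h(s) be the probability of absorption at Failed starting from transient state s. Then h(Failed) = 1 and h(Idle) = 0. By first-step analysis:
h(Running) = 0.29·h(Running) + 0.37·1 + 0.16·0 + 0.18·h(Under Repair)
h(Under Repair) = 0.28·h(Running) + 0.27·1 + 0.21·0 + 0.24·h(Under Repair)
Solving: h(Running) = 0.6742, h(Under Repair) = 0.6036.
Starting from Under Repair, the probability is 0.6036.

0.6036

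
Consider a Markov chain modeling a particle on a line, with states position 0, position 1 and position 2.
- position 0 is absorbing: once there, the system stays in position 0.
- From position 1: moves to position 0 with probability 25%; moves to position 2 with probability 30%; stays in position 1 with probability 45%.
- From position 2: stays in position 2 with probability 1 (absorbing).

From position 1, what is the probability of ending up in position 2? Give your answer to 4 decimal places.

0.5455

Let h(s) be the probability of absorption at position 2 starting from transient state s. Then h(position 2) = 1 and h(position 0) = 0. By first-step analysis:
h(position 1) = 0.25·0 + 0.45·h(position 1) + 0.3·1
Solving: h(position 1) = 0.5455.
Starting from position 1, the probability is 0.5455.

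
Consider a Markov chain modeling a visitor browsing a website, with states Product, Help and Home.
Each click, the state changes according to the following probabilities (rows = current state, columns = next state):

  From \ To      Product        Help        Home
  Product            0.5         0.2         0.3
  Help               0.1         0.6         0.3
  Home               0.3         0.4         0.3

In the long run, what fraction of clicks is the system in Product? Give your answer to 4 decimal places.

Let the stationary distribution be π with π = πP and π_1 + π_2 + π_3 = 1.
π_1 = 0.5·π_1 + 0.1·π_2 + 0.3·π_3
π_2 = 0.2·π_1 + 0.6·π_2 + 0.4·π_3
Solving with the normalization constraint gives π = (0.2667, 0.4333, 0.3000).
So the stationary probability of Product is 0.2667.

0.2667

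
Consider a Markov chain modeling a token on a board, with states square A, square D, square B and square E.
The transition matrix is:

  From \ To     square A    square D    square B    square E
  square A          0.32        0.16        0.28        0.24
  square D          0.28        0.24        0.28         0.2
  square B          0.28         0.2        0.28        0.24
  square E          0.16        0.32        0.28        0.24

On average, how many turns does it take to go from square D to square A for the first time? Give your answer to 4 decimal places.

3.9432

Let t(s) be the expected number of turns to first reach square A from state s, with t(square A) = 0. Conditioning on the first turn:
t(square D) = 1 + 0.24·t(square D) + 0.28·t(square B) + 0.2·t(square E)
t(square B) = 1 + 0.2·t(square D) + 0.28·t(square B) + 0.24·t(square E)
t(square E) = 1 + 0.32·t(square D) + 0.28·t(square B) + 0.24·t(square E)
Solving: t(square D) = 3.9432, t(square B) = 3.9629, t(square E) = 4.4361.
Expected turns from square D to square A: 3.9432.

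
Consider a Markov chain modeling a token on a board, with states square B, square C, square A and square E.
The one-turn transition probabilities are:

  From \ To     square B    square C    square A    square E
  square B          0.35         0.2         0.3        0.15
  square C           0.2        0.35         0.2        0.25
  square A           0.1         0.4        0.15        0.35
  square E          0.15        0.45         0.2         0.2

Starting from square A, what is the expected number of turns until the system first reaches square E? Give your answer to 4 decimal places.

3.5789

Let t(s) be the expected number of turns to first reach square E from state s, with t(square E) = 0. Conditioning on the first turn:
t(square B) = 1 + 0.35·t(square B) + 0.2·t(square C) + 0.3·t(square A)
t(square C) = 1 + 0.2·t(square B) + 0.35·t(square C) + 0.2·t(square A)
t(square A) = 1 + 0.1·t(square B) + 0.4·t(square C) + 0.15·t(square A)
Solving: t(square B) = 4.4211, t(square C) = 4.0000, t(square A) = 3.5789.
Expected turns from square A to square E: 3.5789.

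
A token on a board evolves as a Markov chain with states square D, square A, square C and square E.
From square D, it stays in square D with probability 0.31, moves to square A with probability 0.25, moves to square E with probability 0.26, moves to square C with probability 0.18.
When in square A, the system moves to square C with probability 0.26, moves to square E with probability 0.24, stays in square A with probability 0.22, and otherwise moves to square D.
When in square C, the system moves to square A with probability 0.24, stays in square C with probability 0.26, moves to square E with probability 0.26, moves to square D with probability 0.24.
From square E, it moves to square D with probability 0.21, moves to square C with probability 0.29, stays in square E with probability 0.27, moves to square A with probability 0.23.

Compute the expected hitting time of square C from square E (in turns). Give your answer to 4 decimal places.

Let t(s) be the expected number of turns to first reach square C from state s, with t(square C) = 0. Conditioning on the first turn:
t(square D) = 1 + 0.31·t(square D) + 0.25·t(square A) + 0.26·t(square E)
t(square A) = 1 + 0.28·t(square D) + 0.22·t(square A) + 0.24·t(square E)
t(square E) = 1 + 0.21·t(square D) + 0.23·t(square A) + 0.27·t(square E)
Solving: t(square D) = 4.3980, t(square A) = 4.0657, t(square E) = 3.9160.
Expected turns from square E to square C: 3.9160.

3.9160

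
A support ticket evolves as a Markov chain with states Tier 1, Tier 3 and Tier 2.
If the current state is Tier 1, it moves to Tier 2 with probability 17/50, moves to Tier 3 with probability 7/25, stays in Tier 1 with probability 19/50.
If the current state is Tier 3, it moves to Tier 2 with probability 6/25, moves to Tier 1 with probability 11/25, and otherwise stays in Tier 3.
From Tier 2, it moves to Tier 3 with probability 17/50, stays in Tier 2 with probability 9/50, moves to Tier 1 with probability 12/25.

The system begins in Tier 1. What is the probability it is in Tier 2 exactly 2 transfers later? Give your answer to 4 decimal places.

0.2576

Sum over the intermediate state after 1 transfer:
P = P(Tier 1→Tier 1)·P(Tier 1→Tier 2) + P(Tier 1→Tier 3)·P(Tier 3→Tier 2) + P(Tier 1→Tier 2)·P(Tier 2→Tier 2)
  = 0.38×0.34 + 0.28×0.24 + 0.34×0.18
  = 0.1292 + 0.0672 + 0.0612 = 0.2576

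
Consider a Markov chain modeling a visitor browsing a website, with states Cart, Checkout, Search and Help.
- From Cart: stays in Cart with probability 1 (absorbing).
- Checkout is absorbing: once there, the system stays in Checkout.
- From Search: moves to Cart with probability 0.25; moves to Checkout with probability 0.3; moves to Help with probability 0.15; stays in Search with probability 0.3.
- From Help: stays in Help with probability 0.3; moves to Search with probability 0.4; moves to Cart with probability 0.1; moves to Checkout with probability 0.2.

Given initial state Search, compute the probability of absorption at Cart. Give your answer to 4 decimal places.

0.4419

Let h(s) be the probability of absorption at Cart starting from transient state s. Then h(Cart) = 1 and h(Checkout) = 0. By first-step analysis:
h(Search) = 0.25·1 + 0.3·0 + 0.3·h(Search) + 0.15·h(Help)
h(Help) = 0.1·1 + 0.2·0 + 0.4·h(Search) + 0.3·h(Help)
Solving: h(Search) = 0.4419, h(Help) = 0.3953.
Starting from Search, the probability is 0.4419.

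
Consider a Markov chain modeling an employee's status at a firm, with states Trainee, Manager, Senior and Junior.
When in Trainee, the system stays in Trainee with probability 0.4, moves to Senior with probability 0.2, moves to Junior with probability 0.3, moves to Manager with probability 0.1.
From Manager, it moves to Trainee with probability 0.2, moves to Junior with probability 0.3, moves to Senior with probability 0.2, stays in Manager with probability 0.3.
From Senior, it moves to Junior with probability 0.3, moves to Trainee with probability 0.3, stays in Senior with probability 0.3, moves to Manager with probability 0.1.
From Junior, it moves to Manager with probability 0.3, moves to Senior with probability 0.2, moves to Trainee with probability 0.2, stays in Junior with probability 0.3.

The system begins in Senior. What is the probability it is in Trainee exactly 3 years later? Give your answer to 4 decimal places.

0.2810

Propagate the distribution vector 3 years from Senior.
After 0 years: (0.0000, 0.0000, 1.0000, 0.0000)
After 1 year: (0.3000, 0.1000, 0.3000, 0.3000)
After 2 years: (0.2900, 0.1800, 0.2300, 0.3000)
After 3 years: (0.2810, 0.1960, 0.2230, 0.3000)
P(in Trainee after 3 years) = 0.2810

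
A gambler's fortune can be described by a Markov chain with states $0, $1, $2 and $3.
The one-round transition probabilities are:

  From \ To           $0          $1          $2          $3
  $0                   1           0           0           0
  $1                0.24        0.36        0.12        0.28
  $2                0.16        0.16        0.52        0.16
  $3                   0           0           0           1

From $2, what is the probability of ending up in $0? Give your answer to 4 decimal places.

0.4889

Let h(s) be the probability of absorption at $0 starting from transient state s. Then h($0) = 1 and h($3) = 0. By first-step analysis:
h($1) = 0.24·1 + 0.36·h($1) + 0.12·h($2) + 0.28·0
h($2) = 0.16·1 + 0.16·h($1) + 0.52·h($2) + 0.16·0
Solving: h($1) = 0.4667, h($2) = 0.4889.
Starting from $2, the probability is 0.4889.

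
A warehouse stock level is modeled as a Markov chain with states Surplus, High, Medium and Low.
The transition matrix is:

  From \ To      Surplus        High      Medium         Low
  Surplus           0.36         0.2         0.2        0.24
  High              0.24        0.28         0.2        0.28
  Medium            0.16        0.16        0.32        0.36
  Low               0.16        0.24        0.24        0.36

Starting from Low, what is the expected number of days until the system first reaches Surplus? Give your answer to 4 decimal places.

Let t(s) be the expected number of days to first reach Surplus from state s, with t(Surplus) = 0. Conditioning on the first day:
t(High) = 1 + 0.28·t(High) + 0.2·t(Medium) + 0.28·t(Low)
t(Medium) = 1 + 0.16·t(High) + 0.32·t(Medium) + 0.36·t(Low)
t(Low) = 1 + 0.24·t(High) + 0.24·t(Medium) + 0.36·t(Low)
Solving: t(High) = 5.1387, t(Medium) = 5.6485, t(Low) = 5.6077.
Expected days from Low to Surplus: 5.6077.

5.6077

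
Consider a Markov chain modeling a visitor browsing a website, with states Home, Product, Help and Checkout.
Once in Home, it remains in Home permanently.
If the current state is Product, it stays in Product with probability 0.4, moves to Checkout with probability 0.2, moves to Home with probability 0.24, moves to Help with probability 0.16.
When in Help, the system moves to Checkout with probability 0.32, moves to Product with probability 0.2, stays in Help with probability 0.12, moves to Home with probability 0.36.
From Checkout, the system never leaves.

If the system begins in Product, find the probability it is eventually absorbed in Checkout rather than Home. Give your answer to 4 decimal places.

Let h(s) be the probability of absorption at Checkout starting from transient state s. Then h(Checkout) = 1 and h(Home) = 0. By first-step analysis:
h(Product) = 0.24·0 + 0.4·h(Product) + 0.16·h(Help) + 0.2·1
h(Help) = 0.36·0 + 0.2·h(Product) + 0.12·h(Help) + 0.32·1
Solving: h(Product) = 0.4581, h(Help) = 0.4677.
Starting from Product, the probability is 0.4581.

0.4581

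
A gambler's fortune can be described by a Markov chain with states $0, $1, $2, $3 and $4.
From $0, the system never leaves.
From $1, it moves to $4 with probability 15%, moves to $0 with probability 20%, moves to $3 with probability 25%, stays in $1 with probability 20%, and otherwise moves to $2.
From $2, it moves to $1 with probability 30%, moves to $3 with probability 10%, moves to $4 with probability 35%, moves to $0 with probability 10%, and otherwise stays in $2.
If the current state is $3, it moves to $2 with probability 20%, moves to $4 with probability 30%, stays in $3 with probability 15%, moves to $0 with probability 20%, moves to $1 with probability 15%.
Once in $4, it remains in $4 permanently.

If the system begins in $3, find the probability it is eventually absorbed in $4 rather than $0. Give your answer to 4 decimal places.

Let h(s) be the probability of absorption at $4 starting from transient state s. Then h($4) = 1 and h($0) = 0. By first-step analysis:
h($1) = 0.2·0 + 0.2·h($1) + 0.2·h($2) + 0.25·h($3) + 0.15·1
h($2) = 0.1·0 + 0.3·h($1) + 0.15·h($2) + 0.1·h($3) + 0.35·1
h($3) = 0.2·0 + 0.15·h($1) + 0.2·h($2) + 0.15·h($3) + 0.3·1
Solving: h($1) = 0.5468, h($2) = 0.6763, h($3) = 0.6086.
Starting from $3, the probability is 0.6086.

0.6086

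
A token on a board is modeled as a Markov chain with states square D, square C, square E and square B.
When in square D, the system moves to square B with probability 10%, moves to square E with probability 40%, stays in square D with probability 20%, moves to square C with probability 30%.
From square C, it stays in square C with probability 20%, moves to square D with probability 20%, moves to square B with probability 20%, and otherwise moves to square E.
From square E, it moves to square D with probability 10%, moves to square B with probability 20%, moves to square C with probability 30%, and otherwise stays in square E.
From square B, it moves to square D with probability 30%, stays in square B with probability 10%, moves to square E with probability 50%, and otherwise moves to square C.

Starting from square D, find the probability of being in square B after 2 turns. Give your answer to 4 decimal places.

0.1700

Propagate the distribution vector 2 turns from square D.
After 0 turns: (1.0000, 0.0000, 0.0000, 0.0000)
After 1 turn: (0.2000, 0.3000, 0.4000, 0.1000)
After 2 turns: (0.1700, 0.2500, 0.4100, 0.1700)
P(in square B after 2 turns) = 0.1700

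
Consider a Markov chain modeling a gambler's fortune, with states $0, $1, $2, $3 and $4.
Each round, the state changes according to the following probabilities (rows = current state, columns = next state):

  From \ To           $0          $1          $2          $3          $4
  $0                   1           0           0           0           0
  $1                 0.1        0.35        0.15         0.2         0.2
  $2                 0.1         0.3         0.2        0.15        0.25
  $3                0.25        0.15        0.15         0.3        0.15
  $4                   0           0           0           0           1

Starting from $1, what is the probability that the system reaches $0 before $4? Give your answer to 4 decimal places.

Let h(s) be the probability of absorption at $0 starting from transient state s. Then h($0) = 1 and h($4) = 0. By first-step analysis:
h($1) = 0.1·1 + 0.35·h($1) + 0.15·h($2) + 0.2·h($3) + 0.2·0
h($2) = 0.1·1 + 0.3·h($1) + 0.2·h($2) + 0.15·h($3) + 0.25·0
h($3) = 0.25·1 + 0.15·h($1) + 0.15·h($2) + 0.3·h($3) + 0.15·0
Solving: h($1) = 0.4010, h($2) = 0.3734, h($3) = 0.5231.
Starting from $1, the probability is 0.4010.

0.4010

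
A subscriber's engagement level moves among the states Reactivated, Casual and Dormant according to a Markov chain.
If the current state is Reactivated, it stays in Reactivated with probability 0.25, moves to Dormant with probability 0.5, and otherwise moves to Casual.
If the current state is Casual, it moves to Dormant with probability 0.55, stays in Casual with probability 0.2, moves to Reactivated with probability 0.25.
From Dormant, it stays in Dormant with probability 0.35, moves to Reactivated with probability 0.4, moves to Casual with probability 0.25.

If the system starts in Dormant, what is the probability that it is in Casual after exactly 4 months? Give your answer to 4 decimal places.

Propagate the distribution vector 4 months from Dormant.
After 0 months: (0.0000, 0.0000, 1.0000)
After 1 month: (0.4000, 0.2500, 0.3500)
After 2 months: (0.3025, 0.2375, 0.4600)
After 3 months: (0.3190, 0.2381, 0.4429)
After 4 months: (0.3164, 0.2381, 0.4455)
P(in Casual after 4 months) = 0.2381

0.2381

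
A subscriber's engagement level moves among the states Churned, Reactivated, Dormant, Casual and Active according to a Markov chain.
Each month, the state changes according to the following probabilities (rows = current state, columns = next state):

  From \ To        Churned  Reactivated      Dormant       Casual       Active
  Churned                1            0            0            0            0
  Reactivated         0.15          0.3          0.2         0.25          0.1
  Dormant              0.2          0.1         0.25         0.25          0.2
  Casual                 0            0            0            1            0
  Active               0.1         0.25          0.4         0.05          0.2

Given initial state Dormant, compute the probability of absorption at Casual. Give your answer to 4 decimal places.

0.5511

Let h(s) be the probability of absorption at Casual starting from transient state s. Then h(Casual) = 1 and h(Churned) = 0. By first-step analysis:
h(Reactivated) = 0.15·0 + 0.3·h(Reactivated) + 0.2·h(Dormant) + 0.25·1 + 0.1·h(Active)
h(Dormant) = 0.2·0 + 0.1·h(Reactivated) + 0.25·h(Dormant) + 0.25·1 + 0.2·h(Active)
h(Active) = 0.1·0 + 0.25·h(Reactivated) + 0.4·h(Dormant) + 0.05·1 + 0.2·h(Active)
Solving: h(Reactivated) = 0.5892, h(Dormant) = 0.5511, h(Active) = 0.5222.
Starting from Dormant, the probability is 0.5511.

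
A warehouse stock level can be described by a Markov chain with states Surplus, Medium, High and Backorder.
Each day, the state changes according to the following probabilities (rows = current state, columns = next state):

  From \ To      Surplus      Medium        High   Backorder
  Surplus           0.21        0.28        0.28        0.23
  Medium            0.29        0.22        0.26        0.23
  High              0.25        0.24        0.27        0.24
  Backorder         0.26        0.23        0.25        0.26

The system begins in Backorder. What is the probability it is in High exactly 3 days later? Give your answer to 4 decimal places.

Propagate the distribution vector 3 days from Backorder.
After 0 days: (0.0000, 0.0000, 0.0000, 1.0000)
After 1 day: (0.2600, 0.2300, 0.2500, 0.2600)
After 2 days: (0.2514, 0.2432, 0.2651, 0.2403)
After 3 days: (0.2521, 0.2428, 0.2653, 0.2399)
P(in High after 3 days) = 0.2653

0.2653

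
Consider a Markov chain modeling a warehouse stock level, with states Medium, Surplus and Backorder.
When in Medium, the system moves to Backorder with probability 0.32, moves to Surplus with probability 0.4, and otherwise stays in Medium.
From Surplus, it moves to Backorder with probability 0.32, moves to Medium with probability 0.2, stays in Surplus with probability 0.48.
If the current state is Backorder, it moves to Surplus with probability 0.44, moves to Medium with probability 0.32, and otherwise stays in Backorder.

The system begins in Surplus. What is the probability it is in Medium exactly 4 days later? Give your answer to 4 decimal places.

Propagate the distribution vector 4 days from Surplus.
After 0 days: (0.0000, 1.0000, 0.0000)
After 1 day: (0.2000, 0.4800, 0.3200)
After 2 days: (0.2544, 0.4512, 0.2944)
After 3 days: (0.2557, 0.4479, 0.2964)
After 4 days: (0.2560, 0.4477, 0.2963)
P(in Medium after 4 days) = 0.2560

0.2560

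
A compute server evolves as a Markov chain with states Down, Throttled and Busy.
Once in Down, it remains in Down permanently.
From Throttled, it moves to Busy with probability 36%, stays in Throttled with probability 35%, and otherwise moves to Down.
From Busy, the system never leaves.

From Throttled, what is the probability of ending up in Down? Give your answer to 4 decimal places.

0.4462

Let h(s) be the probability of absorption at Down starting from transient state s. Then h(Down) = 1 and h(Busy) = 0. By first-step analysis:
h(Throttled) = 0.29·1 + 0.35·h(Throttled) + 0.36·0
Solving: h(Throttled) = 0.4462.
Starting from Throttled, the probability is 0.4462.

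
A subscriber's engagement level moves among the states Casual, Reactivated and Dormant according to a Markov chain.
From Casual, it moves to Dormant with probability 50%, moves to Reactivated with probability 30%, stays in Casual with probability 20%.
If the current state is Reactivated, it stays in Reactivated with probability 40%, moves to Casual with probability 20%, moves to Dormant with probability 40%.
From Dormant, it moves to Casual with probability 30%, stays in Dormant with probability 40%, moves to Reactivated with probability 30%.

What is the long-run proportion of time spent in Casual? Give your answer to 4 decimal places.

Let the stationary distribution be π with π = πP and π_1 + π_2 + π_3 = 1.
π_1 = 0.2·π_1 + 0.2·π_2 + 0.3·π_3
π_2 = 0.3·π_1 + 0.4·π_2 + 0.3·π_3
Solving with the normalization constraint gives π = (0.2424, 0.3333, 0.4242).
So the stationary probability of Casual is 0.2424.

0.2424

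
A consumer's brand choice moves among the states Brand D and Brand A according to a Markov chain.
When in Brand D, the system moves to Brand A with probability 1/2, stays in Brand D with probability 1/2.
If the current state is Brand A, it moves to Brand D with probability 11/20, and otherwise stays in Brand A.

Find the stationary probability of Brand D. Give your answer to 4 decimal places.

0.5238

Let the stationary distribution be π with π = πP and π_1 + π_2 = 1.
π_1 = 0.5·π_1 + 0.55·π_2
Solving with the normalization constraint gives π = (0.5238, 0.4762).
So the stationary probability of Brand D is 0.5238.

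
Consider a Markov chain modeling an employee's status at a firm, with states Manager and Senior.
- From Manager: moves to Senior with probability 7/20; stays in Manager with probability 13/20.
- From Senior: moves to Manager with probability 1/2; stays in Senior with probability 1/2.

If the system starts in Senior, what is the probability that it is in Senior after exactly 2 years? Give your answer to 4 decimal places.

0.4250

Sum over the intermediate state after 1 year:
P = P(Senior→Manager)·P(Manager→Senior) + P(Senior→Senior)·P(Senior→Senior)
  = 0.5×0.35 + 0.5×0.5
  = 0.1750 + 0.2500 = 0.4250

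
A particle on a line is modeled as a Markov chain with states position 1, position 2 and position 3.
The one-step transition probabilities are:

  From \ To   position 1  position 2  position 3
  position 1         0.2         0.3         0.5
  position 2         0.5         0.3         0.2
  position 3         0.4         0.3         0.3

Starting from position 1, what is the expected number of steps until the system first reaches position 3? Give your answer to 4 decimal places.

Let t(s) be the expected number of steps to first reach position 3 from state s, with t(position 3) = 0. Conditioning on the first step:
t(position 1) = 1 + 0.2·t(position 1) + 0.3·t(position 2)
t(position 2) = 1 + 0.5·t(position 1) + 0.3·t(position 2)
Solving: t(position 1) = 2.4390, t(position 2) = 3.1707.
Expected steps from position 1 to position 3: 2.4390.

2.4390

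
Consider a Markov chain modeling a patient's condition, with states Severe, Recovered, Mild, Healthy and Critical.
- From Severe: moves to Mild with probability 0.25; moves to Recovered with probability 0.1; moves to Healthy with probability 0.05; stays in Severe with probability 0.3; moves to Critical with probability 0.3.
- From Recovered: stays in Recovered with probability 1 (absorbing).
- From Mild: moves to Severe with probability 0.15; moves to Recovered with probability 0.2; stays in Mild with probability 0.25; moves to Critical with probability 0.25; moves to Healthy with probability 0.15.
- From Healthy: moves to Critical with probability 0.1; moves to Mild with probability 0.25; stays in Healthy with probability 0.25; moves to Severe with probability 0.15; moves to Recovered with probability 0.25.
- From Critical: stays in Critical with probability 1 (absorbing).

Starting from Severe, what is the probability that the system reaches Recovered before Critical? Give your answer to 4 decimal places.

Let h(s) be the probability of absorption at Recovered starting from transient state s. Then h(Recovered) = 1 and h(Critical) = 0. By first-step analysis:
h(Severe) = 0.3·h(Severe) + 0.1·1 + 0.25·h(Mild) + 0.05·h(Healthy) + 0.3·0
h(Mild) = 0.15·h(Severe) + 0.2·1 + 0.25·h(Mild) + 0.15·h(Healthy) + 0.25·0
h(Healthy) = 0.15·h(Severe) + 0.25·1 + 0.25·h(Mild) + 0.25·h(Healthy) + 0.1·0
Solving: h(Severe) = 0.3410, h(Mild) = 0.4448, h(Healthy) = 0.5498.
Starting from Severe, the probability is 0.3410.

0.3410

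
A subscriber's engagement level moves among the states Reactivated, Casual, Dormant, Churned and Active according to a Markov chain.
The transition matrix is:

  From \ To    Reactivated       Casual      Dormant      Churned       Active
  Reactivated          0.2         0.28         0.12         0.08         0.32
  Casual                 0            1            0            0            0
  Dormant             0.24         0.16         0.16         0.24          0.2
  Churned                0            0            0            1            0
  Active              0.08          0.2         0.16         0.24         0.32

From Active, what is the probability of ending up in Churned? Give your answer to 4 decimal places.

Let h(s) be the probability of absorption at Churned starting from transient state s. Then h(Churned) = 1 and h(Casual) = 0. By first-step analysis:
h(Reactivated) = 0.2·h(Reactivated) + 0.28·0 + 0.12·h(Dormant) + 0.08·1 + 0.32·h(Active)
h(Dormant) = 0.24·h(Reactivated) + 0.16·0 + 0.16·h(Dormant) + 0.24·1 + 0.2·h(Active)
h(Active) = 0.08·h(Reactivated) + 0.2·0 + 0.16·h(Dormant) + 0.24·1 + 0.32·h(Active)
Solving: h(Reactivated) = 0.3863, h(Dormant) = 0.5201, h(Active) = 0.5208.
Starting from Active, the probability is 0.5208.

0.5208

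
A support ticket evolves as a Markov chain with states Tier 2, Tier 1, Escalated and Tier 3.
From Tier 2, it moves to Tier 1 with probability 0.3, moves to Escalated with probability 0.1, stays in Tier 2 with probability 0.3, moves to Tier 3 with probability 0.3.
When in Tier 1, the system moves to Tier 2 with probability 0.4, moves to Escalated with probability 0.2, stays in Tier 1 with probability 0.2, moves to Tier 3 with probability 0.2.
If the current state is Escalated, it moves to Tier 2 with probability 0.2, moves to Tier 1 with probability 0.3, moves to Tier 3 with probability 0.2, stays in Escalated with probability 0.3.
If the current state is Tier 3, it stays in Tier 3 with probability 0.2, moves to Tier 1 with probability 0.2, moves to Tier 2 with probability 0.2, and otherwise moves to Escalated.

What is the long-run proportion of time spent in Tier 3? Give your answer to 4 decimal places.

0.2278

Let the stationary distribution be π with π = πP and π_1 + π_2 + π_3 + π_4 = 1.
π_1 = 0.3·π_1 + 0.4·π_2 + 0.2·π_3 + 0.2·π_4
π_2 = 0.3·π_1 + 0.2·π_2 + 0.3·π_3 + 0.2·π_4
π_3 = 0.1·π_1 + 0.2·π_2 + 0.3·π_3 + 0.4·π_4
Solving with the normalization constraint gives π = (0.2782, 0.2520, 0.2419, 0.2278).
So the stationary probability of Tier 3 is 0.2278.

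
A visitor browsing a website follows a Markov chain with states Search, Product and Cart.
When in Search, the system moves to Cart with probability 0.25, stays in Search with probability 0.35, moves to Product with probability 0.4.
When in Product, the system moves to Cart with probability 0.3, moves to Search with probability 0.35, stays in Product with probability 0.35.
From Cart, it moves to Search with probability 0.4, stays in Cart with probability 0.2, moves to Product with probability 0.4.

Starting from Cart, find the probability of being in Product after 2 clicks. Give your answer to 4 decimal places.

0.3800

Sum over the intermediate state after 1 click:
P = P(Cart→Search)·P(Search→Product) + P(Cart→Product)·P(Product→Product) + P(Cart→Cart)·P(Cart→Product)
  = 0.4×0.4 + 0.4×0.35 + 0.2×0.4
  = 0.1600 + 0.1400 + 0.0800 = 0.3800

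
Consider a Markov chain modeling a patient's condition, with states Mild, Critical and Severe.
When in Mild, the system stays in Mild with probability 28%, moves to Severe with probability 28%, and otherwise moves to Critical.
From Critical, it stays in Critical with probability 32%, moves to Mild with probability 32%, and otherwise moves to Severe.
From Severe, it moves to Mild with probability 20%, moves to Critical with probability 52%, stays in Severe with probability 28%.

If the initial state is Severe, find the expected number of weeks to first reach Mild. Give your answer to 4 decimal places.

3.9683

Let t(s) be the expected number of weeks to first reach Mild from state s, with t(Mild) = 0. Conditioning on the first week:
t(Critical) = 1 + 0.32·t(Critical) + 0.36·t(Severe)
t(Severe) = 1 + 0.52·t(Critical) + 0.28·t(Severe)
Solving: t(Critical) = 3.5714, t(Severe) = 3.9683.
Expected weeks from Severe to Mild: 3.9683.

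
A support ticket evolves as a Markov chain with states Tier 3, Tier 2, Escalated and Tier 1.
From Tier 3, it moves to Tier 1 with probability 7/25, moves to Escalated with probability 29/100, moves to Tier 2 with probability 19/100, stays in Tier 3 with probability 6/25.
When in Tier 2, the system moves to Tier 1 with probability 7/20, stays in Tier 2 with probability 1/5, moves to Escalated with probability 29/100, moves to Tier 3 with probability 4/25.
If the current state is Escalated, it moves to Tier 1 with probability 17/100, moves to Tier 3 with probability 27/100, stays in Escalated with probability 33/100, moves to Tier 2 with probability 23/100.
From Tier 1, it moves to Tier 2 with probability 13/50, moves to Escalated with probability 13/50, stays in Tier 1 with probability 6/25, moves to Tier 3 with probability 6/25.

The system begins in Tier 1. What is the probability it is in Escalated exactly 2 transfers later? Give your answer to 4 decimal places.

Propagate the distribution vector 2 transfers from Tier 1.
After 0 transfers: (0.0000, 0.0000, 0.0000, 1.0000)
After 1 transfer: (0.2400, 0.2600, 0.2600, 0.2400)
After 2 transfers: (0.2270, 0.2198, 0.2932, 0.2600)
P(in Escalated after 2 transfers) = 0.2932

0.2932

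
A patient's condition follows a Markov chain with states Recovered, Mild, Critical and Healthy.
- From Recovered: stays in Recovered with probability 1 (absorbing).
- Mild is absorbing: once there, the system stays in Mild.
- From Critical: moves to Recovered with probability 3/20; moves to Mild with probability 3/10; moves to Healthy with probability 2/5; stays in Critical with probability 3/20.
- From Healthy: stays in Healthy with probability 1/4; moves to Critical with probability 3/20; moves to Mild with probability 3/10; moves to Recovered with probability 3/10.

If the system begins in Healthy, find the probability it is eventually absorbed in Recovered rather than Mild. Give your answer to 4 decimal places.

Let h(s) be the probability of absorption at Recovered starting from transient state s. Then h(Recovered) = 1 and h(Mild) = 0. By first-step analysis:
h(Critical) = 0.15·1 + 0.3·0 + 0.15·h(Critical) + 0.4·h(Healthy)
h(Healthy) = 0.3·1 + 0.3·0 + 0.15·h(Critical) + 0.25·h(Healthy)
Solving: h(Critical) = 0.4026, h(Healthy) = 0.4805.
Starting from Healthy, the probability is 0.4805.

0.4805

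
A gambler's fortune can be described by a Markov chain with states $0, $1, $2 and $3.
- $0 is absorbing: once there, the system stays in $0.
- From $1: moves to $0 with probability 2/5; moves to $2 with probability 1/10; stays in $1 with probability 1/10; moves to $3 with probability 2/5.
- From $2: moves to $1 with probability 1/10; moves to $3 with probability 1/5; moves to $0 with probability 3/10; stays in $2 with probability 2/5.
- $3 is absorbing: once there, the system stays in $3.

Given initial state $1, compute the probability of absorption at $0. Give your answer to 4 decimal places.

0.5094

Let h(s) be the probability of absorption at $0 starting from transient state s. Then h($0) = 1 and h($3) = 0. By first-step analysis:
h($1) = 0.4·1 + 0.1·h($1) + 0.1·h($2) + 0.4·0
h($2) = 0.3·1 + 0.1·h($1) + 0.4·h($2) + 0.2·0
Solving: h($1) = 0.5094, h($2) = 0.5849.
Starting from $1, the probability is 0.5094.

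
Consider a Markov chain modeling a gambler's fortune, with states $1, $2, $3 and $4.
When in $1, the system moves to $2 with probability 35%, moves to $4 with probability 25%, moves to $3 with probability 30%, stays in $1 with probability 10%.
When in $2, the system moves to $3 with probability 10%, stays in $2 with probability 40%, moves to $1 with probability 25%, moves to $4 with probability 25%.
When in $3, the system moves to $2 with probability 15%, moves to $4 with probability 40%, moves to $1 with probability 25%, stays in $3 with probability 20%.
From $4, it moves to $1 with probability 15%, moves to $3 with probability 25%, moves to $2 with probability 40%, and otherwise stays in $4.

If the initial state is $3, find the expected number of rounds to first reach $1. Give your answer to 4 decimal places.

Let t(s) be the expected number of rounds to first reach $1 from state s, with t($1) = 0. Conditioning on the first round:
t($2) = 1 + 0.4·t($2) + 0.1·t($3) + 0.25·t($4)
t($3) = 1 + 0.15·t($2) + 0.2·t($3) + 0.4·t($4)
t($4) = 1 + 0.4·t($2) + 0.25·t($3) + 0.2·t($4)
Solving: t($2) = 4.4646, t($3) = 4.5372, t($4) = 4.9002.
Expected rounds from $3 to $1: 4.5372.

4.5372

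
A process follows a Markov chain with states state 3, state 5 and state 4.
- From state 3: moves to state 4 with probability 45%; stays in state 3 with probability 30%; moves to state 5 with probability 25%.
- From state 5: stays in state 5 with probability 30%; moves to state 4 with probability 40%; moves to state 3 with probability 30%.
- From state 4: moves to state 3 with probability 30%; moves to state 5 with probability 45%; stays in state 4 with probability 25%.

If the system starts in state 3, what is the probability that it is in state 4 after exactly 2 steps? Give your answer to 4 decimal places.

Sum over the intermediate state after 1 step:
P = P(state 3→state 3)·P(state 3→state 4) + P(state 3→state 5)·P(state 5→state 4) + P(state 3→state 4)·P(state 4→state 4)
  = 0.3×0.45 + 0.25×0.4 + 0.45×0.25
  = 0.1350 + 0.1000 + 0.1125 = 0.3475

0.3475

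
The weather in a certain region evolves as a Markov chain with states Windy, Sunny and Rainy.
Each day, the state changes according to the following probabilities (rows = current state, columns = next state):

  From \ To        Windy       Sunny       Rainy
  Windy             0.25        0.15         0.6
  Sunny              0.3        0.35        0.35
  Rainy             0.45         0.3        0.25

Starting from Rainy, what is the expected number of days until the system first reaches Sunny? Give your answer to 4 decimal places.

Let t(s) be the expected number of days to first reach Sunny from state s, with t(Sunny) = 0. Conditioning on the first day:
t(Windy) = 1 + 0.25·t(Windy) + 0.6·t(Rainy)
t(Rainy) = 1 + 0.45·t(Windy) + 0.25·t(Rainy)
Solving: t(Windy) = 4.6154, t(Rainy) = 4.1026.
Expected days from Rainy to Sunny: 4.1026.

4.1026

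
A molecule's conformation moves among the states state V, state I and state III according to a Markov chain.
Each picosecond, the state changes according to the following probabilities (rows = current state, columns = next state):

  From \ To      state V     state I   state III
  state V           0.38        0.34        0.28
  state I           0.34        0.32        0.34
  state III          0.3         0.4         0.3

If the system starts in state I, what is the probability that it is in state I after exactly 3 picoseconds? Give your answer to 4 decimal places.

Propagate the distribution vector 3 picoseconds from state I.
After 0 picoseconds: (0.0000, 1.0000, 0.0000)
After 1 picosecond: (0.3400, 0.3200, 0.3400)
After 2 picoseconds: (0.3400, 0.3540, 0.3060)
After 3 picoseconds: (0.3414, 0.3513, 0.3074)
P(in state I after 3 picoseconds) = 0.3513

0.3513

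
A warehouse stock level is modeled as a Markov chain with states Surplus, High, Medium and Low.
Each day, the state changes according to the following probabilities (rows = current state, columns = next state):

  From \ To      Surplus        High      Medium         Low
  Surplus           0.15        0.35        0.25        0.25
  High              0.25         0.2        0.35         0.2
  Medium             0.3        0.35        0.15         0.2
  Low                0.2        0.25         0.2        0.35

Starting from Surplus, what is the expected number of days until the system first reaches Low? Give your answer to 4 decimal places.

Let t(s) be the expected number of days to first reach Low from state s, with t(Low) = 0. Conditioning on the first day:
t(Surplus) = 1 + 0.15·t(Surplus) + 0.35·t(High) + 0.25·t(Medium)
t(High) = 1 + 0.25·t(Surplus) + 0.2·t(High) + 0.35·t(Medium)
t(Medium) = 1 + 0.3·t(Surplus) + 0.35·t(High) + 0.15·t(Medium)
Solving: t(Surplus) = 4.5038, t(High) = 4.7174, t(Medium) = 4.7085.
Expected days from Surplus to Low: 4.5038.

4.5038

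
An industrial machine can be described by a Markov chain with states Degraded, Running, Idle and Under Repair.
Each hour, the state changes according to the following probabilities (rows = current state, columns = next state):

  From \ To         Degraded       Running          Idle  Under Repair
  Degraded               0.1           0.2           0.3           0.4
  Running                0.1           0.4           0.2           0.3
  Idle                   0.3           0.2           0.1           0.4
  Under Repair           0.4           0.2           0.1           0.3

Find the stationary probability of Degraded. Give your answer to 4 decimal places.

Let the stationary distribution be π with π = πP and π_1 + π_2 + π_3 + π_4 = 1.
π_1 = 0.1·π_1 + 0.1·π_2 + 0.3·π_3 + 0.4·π_4
π_2 = 0.2·π_1 + 0.4·π_2 + 0.2·π_3 + 0.2·π_4
π_3 = 0.3·π_1 + 0.2·π_2 + 0.1·π_3 + 0.1·π_4
Solving with the normalization constraint gives π = (0.2367, 0.2500, 0.1723, 0.3409).
So the stationary probability of Degraded is 0.2367.

0.2367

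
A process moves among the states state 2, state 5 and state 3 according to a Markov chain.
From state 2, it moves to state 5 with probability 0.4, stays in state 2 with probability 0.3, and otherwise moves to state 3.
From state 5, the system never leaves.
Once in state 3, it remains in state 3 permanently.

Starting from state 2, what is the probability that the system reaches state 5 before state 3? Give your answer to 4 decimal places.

0.5714

Let h(s) be the probability of absorption at state 5 starting from transient state s. Then h(state 5) = 1 and h(state 3) = 0. By first-step analysis:
h(state 2) = 0.3·h(state 2) + 0.4·1 + 0.3·0
Solving: h(state 2) = 0.5714.
Starting from state 2, the probability is 0.5714.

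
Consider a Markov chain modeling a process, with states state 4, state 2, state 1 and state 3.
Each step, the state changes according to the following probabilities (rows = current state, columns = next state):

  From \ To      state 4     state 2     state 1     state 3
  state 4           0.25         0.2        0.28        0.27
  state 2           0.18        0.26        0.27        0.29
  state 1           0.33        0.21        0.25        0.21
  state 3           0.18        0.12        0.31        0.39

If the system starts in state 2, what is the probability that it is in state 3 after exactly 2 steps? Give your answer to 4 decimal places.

Propagate the distribution vector 2 steps from state 2.
After 0 steps: (0.0000, 1.0000, 0.0000, 0.0000)
After 1 step: (0.1800, 0.2600, 0.2700, 0.2900)
After 2 steps: (0.2331, 0.1951, 0.2780, 0.2938)
P(in state 3 after 2 steps) = 0.2938

0.2938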